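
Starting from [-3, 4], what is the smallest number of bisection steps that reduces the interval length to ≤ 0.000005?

Width after n steps is 7/2^n. Need 2^n ≥ 7/0.000005 = 1400000.
2^20 = 1048576 < 1400000 ≤ 2^21 = 2097152, so n = 21.

21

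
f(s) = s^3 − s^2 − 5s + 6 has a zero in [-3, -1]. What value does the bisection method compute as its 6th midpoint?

-2.28125

f(-2) = 4 > 0, so the root lies in [-3, -2]
f(-2.5) = -3.375 < 0, so the root lies in [-2.5, -2]
f(-2.25) = 0.796875 > 0, so the root lies in [-2.5, -2.25]
f(-2.375) = -1.1621 < 0, so the root lies in [-2.375, -2.25]
f(-2.3125) = -0.1516 < 0, so the root lies in [-2.3125, -2.25]
f(-2.28125) = 0.3303 > 0, so the root lies in [-2.3125, -2.28125]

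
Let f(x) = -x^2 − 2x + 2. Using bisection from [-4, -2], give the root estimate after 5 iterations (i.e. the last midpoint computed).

midpoint -3: f = -1 < 0 → [-3, -2]
midpoint -2.5: f = 0.75 > 0 → [-3, -2.5]
midpoint -2.75: f = -0.0625 < 0 → [-2.75, -2.5]
midpoint -2.625: f = 0.3594 > 0 → [-2.75, -2.625]
midpoint -2.6875: f = 0.1523 > 0 → [-2.75, -2.6875]

-2.6875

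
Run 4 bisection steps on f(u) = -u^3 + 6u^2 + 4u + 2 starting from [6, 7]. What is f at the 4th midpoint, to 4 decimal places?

u = 6.5 gives f = 6.875, positive; keep [6.5, 7]
u = 6.75 gives f = -5.171875, negative; keep [6.5, 6.75]
u = 6.625 gives f = 1.068359, positive; keep [6.625, 6.75]
u = 6.6875 gives f = -1.9968, negative; keep [6.625, 6.6875]

-1.9968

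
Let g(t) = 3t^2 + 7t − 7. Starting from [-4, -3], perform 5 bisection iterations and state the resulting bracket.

t = -3.5 gives g = 5.25, positive; keep [-3.5, -3]
t = -3.25 gives g = 1.9375, positive; keep [-3.25, -3]
t = -3.125 gives g = 0.421875, positive; keep [-3.125, -3]
t = -3.0625 gives g = -0.3008, negative; keep [-3.125, -3.0625]
t = -3.09375 gives g = 0.0576, positive; keep [-3.09375, -3.0625]

[-3.09375, -3.0625]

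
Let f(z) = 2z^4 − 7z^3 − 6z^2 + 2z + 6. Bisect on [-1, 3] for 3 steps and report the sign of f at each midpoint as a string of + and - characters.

m = 1, f(m) = -3 (−); new bracket [-1, 1]
m = 0, f(m) = 6 (+); new bracket [0, 1]
m = 0.5, f(m) = 4.75 (+); new bracket [0.5, 1]

-++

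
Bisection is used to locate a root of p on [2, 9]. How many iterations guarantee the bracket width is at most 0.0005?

Width after n steps is 7/2^n. Need 2^n ≥ 7/0.0005 = 14000.
2^13 = 8192 < 14000 ≤ 2^14 = 16384, so n = 14.

14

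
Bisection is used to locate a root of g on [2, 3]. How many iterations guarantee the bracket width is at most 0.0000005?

21

Width after n steps is 1/2^n. Need 2^n ≥ 1/0.0000005 = 2000000.
2^20 = 1048576 < 2000000 ≤ 2^21 = 2097152, so n = 21.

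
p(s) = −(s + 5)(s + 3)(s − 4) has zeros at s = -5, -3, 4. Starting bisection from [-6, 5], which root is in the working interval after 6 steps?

4

midpoint -0.5: p = 50.625 > 0 → [-0.5, 5]
midpoint 2.25: p = 66.609375 > 0 → [2.25, 5]
midpoint 3.625: p = 21.427734 > 0 → [3.625, 5]
midpoint 4.3125: p = -21.2805 < 0 → [3.625, 4.3125]
midpoint 3.96875: p = 1.9532 > 0 → [3.96875, 4.3125]
midpoint 4.140625: p = -9.1786 < 0 → [3.96875, 4.140625]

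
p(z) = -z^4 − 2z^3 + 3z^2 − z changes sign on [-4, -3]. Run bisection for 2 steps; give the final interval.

[-3.25, -3]

midpoint -3.5: p = -24.0625 < 0 → [-3.5, -3]
midpoint -3.25: p = -7.972656 < 0 → [-3.25, -3]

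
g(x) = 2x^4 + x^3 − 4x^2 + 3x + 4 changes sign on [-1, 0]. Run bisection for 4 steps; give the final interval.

[-0.75, -0.6875]

m = -0.5, g(m) = 1.5 (+); new bracket [-1, -0.5]
m = -0.75, g(m) = -0.289062 (−); new bracket [-0.75, -0.5]
m = -0.625, g(m) = 0.623535 (+); new bracket [-0.75, -0.625]
m = -0.6875, g(m) = 0.1687 (+); new bracket [-0.75, -0.6875]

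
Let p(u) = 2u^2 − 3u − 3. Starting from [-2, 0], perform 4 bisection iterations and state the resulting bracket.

[-0.75, -0.625]

m = -1, p(m) = 2 (+); new bracket [-1, 0]
m = -0.5, p(m) = -1 (−); new bracket [-1, -0.5]
m = -0.75, p(m) = 0.375 (+); new bracket [-0.75, -0.5]
m = -0.625, p(m) = -0.3438 (−); new bracket [-0.75, -0.625]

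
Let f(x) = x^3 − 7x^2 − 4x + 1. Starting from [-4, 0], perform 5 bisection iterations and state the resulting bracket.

[-0.75, -0.625]

m = -2, f(m) = -27 (−); new bracket [-2, 0]
m = -1, f(m) = -3 (−); new bracket [-1, 0]
m = -0.5, f(m) = 1.125 (+); new bracket [-1, -0.5]
m = -0.75, f(m) = -0.3594 (−); new bracket [-0.75, -0.5]
m = -0.625, f(m) = 0.5215 (+); new bracket [-0.75, -0.625]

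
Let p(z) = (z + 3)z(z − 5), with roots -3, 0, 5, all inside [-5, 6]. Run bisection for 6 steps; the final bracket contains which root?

5

p(0.5) = -7.875 < 0, so the root lies in [0.5, 6]
p(3.25) = -35.546875 < 0, so the root lies in [3.25, 6]
p(4.625) = -13.224609 < 0, so the root lies in [4.625, 6]
p(5.3125) = 13.8 > 0, so the root lies in [4.625, 5.3125]
p(4.96875) = -1.2373 < 0, so the root lies in [4.96875, 5.3125]
p(5.140625) = 5.8849 > 0, so the root lies in [4.96875, 5.140625]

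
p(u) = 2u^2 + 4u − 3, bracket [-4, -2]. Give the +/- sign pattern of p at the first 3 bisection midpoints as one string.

u = -3 gives p = 3, positive; keep [-3, -2]
u = -2.5 gives p = -0.5, negative; keep [-3, -2.5]
u = -2.75 gives p = 1.125, positive; keep [-2.75, -2.5]

+-+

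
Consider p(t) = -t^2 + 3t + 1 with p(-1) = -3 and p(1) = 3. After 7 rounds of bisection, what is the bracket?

[-0.3125, -0.296875]

midpoint 0: p = 1 > 0 → [-1, 0]
midpoint -0.5: p = -0.75 < 0 → [-0.5, 0]
midpoint -0.25: p = 0.1875 > 0 → [-0.5, -0.25]
midpoint -0.375: p = -0.2656 < 0 → [-0.375, -0.25]
midpoint -0.3125: p = -0.0352 < 0 → [-0.3125, -0.25]
midpoint -0.28125: p = 0.0771 > 0 → [-0.3125, -0.28125]
midpoint -0.296875: p = 0.0212 > 0 → [-0.3125, -0.296875]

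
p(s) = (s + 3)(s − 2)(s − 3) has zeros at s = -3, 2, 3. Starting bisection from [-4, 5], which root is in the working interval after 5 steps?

s = 0.5 gives p = 13.125, positive; keep [-4, 0.5]
s = -1.75 gives p = 22.265625, positive; keep [-4, -1.75]
s = -2.875 gives p = 3.580078, positive; keep [-4, -2.875]
s = -3.4375 gives p = -15.3142, negative; keep [-3.4375, -2.875]
s = -3.15625 gives p = -4.9599, negative; keep [-3.15625, -2.875]

-3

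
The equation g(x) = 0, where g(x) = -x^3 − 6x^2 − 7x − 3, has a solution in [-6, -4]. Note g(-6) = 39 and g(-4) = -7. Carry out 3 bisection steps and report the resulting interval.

[-4.75, -4.5]

g(-5) = 7 > 0, so the root lies in [-5, -4]
g(-4.5) = -1.875 < 0, so the root lies in [-5, -4.5]
g(-4.75) = 2.046875 > 0, so the root lies in [-4.75, -4.5]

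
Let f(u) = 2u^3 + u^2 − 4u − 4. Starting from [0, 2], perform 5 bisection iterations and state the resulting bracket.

midpoint 1: f = -5 < 0 → [1, 2]
midpoint 1.5: f = -1 < 0 → [1.5, 2]
midpoint 1.75: f = 2.78125 > 0 → [1.5, 1.75]
midpoint 1.625: f = 0.7227 > 0 → [1.5, 1.625]
midpoint 1.5625: f = -0.1792 < 0 → [1.5625, 1.625]

[1.5625, 1.625]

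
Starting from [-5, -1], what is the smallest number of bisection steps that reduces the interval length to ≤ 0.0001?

Width after n steps is 4/2^n. Need 2^n ≥ 4/0.0001 = 40000.
2^15 = 32768 < 40000 ≤ 2^16 = 65536, so n = 16.

16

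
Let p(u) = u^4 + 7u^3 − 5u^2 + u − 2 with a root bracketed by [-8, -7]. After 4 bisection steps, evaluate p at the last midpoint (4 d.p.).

7.1646

u = -7.5 gives p = -79.8125, negative; keep [-8, -7.5]
u = -7.75 gives p = 39.050781, positive; keep [-7.75, -7.5]
u = -7.625 gives p = -23.251709, negative; keep [-7.75, -7.625]
u = -7.6875 gives p = 7.1646, positive; keep [-7.6875, -7.625]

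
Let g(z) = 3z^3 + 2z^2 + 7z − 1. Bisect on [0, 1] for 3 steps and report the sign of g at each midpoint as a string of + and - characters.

++-

z = 0.5 gives g = 3.375, positive; keep [0, 0.5]
z = 0.25 gives g = 0.921875, positive; keep [0, 0.25]
z = 0.125 gives g = -0.087891, negative; keep [0.125, 0.25]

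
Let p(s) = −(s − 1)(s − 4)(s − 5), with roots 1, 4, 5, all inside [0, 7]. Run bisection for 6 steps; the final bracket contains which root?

s = 3.5 gives p = -1.875, negative; keep [0, 3.5]
s = 1.75 gives p = -5.484375, negative; keep [0, 1.75]
s = 0.875 gives p = 1.611328, positive; keep [0.875, 1.75]
s = 1.3125 gives p = -3.0969, negative; keep [0.875, 1.3125]
s = 1.09375 gives p = -1.0643, negative; keep [0.875, 1.09375]
s = 0.984375 gives p = 0.1892, positive; keep [0.984375, 1.09375]

1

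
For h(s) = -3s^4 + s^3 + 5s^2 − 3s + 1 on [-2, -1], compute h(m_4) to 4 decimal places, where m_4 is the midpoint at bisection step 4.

h(-1.5) = -1.8125 < 0, so the root lies in [-1.5, -1]
h(-1.25) = 3.285156 > 0, so the root lies in [-1.5, -1.25]
h(-1.375) = 1.255127 > 0, so the root lies in [-1.5, -1.375]
h(-1.4375) = -0.136 < 0, so the root lies in [-1.4375, -1.375]

-0.1360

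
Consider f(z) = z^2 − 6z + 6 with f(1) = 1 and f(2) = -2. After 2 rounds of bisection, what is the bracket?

[1.25, 1.5]

z = 1.5 gives f = -0.75, negative; keep [1, 1.5]
z = 1.25 gives f = 0.0625, positive; keep [1.25, 1.5]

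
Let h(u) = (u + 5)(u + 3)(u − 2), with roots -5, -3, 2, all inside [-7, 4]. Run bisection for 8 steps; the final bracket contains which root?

u = -1.5 gives h = -18.375, negative; keep [-1.5, 4]
u = 1.25 gives h = -19.921875, negative; keep [1.25, 4]
u = 2.625 gives h = 26.806641, positive; keep [1.25, 2.625]
u = 1.9375 gives h = -2.1409, negative; keep [1.9375, 2.625]
u = 2.28125 gives h = 10.8152, positive; keep [1.9375, 2.28125]
u = 2.109375 gives h = 3.973, positive; keep [1.9375, 2.109375]
u = 2.0234375 gives h = 0.8269, positive; keep [1.9375, 2.0234375]
u = 1.98046875 gives h = -0.679, negative; keep [1.98046875, 2.0234375]

2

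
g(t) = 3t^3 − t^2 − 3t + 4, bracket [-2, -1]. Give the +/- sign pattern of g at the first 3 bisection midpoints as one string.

t = -1.5 gives g = -3.875, negative; keep [-1.5, -1]
t = -1.25 gives g = 0.328125, positive; keep [-1.5, -1.25]
t = -1.375 gives g = -1.564453, negative; keep [-1.375, -1.25]

-+-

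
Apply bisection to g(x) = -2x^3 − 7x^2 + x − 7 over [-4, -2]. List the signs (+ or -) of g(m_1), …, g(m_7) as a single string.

m = -3, g(m) = -19 (−); new bracket [-4, -3]
m = -3.5, g(m) = -10.5 (−); new bracket [-4, -3.5]
m = -3.75, g(m) = -3.71875 (−); new bracket [-4, -3.75]
m = -3.875, g(m) = 0.3867 (+); new bracket [-3.875, -3.75]
m = -3.8125, g(m) = -1.728 (−); new bracket [-3.875, -3.8125]
m = -3.84375, g(m) = -0.6863 (−); new bracket [-3.875, -3.84375]
m = -3.859375, g(m) = -0.1538 (−); new bracket [-3.875, -3.859375]

---+---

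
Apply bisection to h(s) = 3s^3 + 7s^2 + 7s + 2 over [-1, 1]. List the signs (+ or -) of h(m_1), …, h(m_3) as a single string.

+-+

midpoint 0: h = 2 > 0 → [-1, 0]
midpoint -0.5: h = -0.125 < 0 → [-0.5, 0]
midpoint -0.25: h = 0.640625 > 0 → [-0.5, -0.25]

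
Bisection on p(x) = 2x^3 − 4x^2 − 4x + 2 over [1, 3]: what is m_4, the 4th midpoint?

2.625

m = 2, p(m) = -6 (−); new bracket [2, 3]
m = 2.5, p(m) = -1.75 (−); new bracket [2.5, 3]
m = 2.75, p(m) = 2.34375 (+); new bracket [2.5, 2.75]
m = 2.625, p(m) = 0.1133 (+); new bracket [2.5, 2.625]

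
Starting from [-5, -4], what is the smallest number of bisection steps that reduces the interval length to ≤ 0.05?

5

Width after n steps is 1/2^n. Need 2^n ≥ 1/0.05 = 20.
2^4 = 16 < 20 ≤ 2^5 = 32, so n = 5.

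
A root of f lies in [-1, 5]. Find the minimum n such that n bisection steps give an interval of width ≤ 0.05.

7

Width after n steps is 6/2^n. Need 2^n ≥ 6/0.05 = 120.
2^6 = 64 < 120 ≤ 2^7 = 128, so n = 7.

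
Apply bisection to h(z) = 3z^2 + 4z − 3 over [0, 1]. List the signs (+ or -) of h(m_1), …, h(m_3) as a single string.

z = 0.5 gives h = -0.25, negative; keep [0.5, 1]
z = 0.75 gives h = 1.6875, positive; keep [0.5, 0.75]
z = 0.625 gives h = 0.671875, positive; keep [0.5, 0.625]

-++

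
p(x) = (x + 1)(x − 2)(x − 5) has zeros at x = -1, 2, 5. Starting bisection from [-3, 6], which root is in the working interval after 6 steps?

-1

x = 1.5 gives p = 4.375, positive; keep [-3, 1.5]
x = -0.75 gives p = 3.953125, positive; keep [-3, -0.75]
x = -1.875 gives p = -23.310547, negative; keep [-1.875, -0.75]
x = -1.3125 gives p = -6.5344, negative; keep [-1.3125, -0.75]
x = -1.03125 gives p = -0.5713, negative; keep [-1.03125, -0.75]
x = -0.890625 gives p = 1.8624, positive; keep [-1.03125, -0.890625]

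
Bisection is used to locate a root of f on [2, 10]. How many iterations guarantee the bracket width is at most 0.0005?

Width after n steps is 8/2^n. Need 2^n ≥ 8/0.0005 = 16000.
2^13 = 8192 < 16000 ≤ 2^14 = 16384, so n = 14.

14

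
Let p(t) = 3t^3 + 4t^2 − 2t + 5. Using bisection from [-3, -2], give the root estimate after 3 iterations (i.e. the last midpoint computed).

midpoint -2.5: p = -11.875 < 0 → [-2.5, -2]
midpoint -2.25: p = -4.421875 < 0 → [-2.25, -2]
midpoint -2.125: p = -1.474609 < 0 → [-2.125, -2]

-2.125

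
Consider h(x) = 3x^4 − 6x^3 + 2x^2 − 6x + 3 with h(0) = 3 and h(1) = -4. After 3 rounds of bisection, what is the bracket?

[0.375, 0.5]

x = 0.5 gives h = -0.0625, negative; keep [0, 0.5]
x = 0.25 gives h = 1.542969, positive; keep [0.25, 0.5]
x = 0.375 gives h = 0.77417, positive; keep [0.375, 0.5]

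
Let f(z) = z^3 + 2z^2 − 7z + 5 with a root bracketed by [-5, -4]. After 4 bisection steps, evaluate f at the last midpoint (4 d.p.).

m = -4.5, f(m) = -14.125 (−); new bracket [-4.5, -4]
m = -4.25, f(m) = -5.890625 (−); new bracket [-4.25, -4]
m = -4.125, f(m) = -2.283203 (−); new bracket [-4.125, -4]
m = -4.0625, f(m) = -0.6018 (−); new bracket [-4.0625, -4]

-0.6018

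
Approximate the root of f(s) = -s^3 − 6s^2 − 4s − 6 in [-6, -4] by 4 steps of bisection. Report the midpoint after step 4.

midpoint -5: f = -11 < 0 → [-6, -5]
midpoint -5.5: f = 0.875 > 0 → [-5.5, -5]
midpoint -5.25: f = -5.671875 < 0 → [-5.5, -5.25]
midpoint -5.375: f = -2.5566 < 0 → [-5.5, -5.375]

-5.375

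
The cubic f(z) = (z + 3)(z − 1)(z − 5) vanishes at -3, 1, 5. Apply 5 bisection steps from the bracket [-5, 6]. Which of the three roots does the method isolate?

midpoint 0.5: f = 7.875 > 0 → [-5, 0.5]
midpoint -2.25: f = 17.671875 > 0 → [-5, -2.25]
midpoint -3.625: f = -24.931641 < 0 → [-3.625, -2.25]
midpoint -2.9375: f = 1.9534 > 0 → [-3.625, -2.9375]
midpoint -3.28125: f = -9.9715 < 0 → [-3.28125, -2.9375]

-3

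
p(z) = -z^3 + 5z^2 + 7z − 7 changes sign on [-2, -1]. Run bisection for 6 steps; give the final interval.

m = -1.5, p(m) = -2.875 (−); new bracket [-2, -1.5]
m = -1.75, p(m) = 1.421875 (+); new bracket [-1.75, -1.5]
m = -1.625, p(m) = -0.880859 (−); new bracket [-1.75, -1.625]
m = -1.6875, p(m) = 0.2312 (+); new bracket [-1.6875, -1.625]
m = -1.65625, p(m) = -0.3346 (−); new bracket [-1.6875, -1.65625]
m = -1.671875, p(m) = -0.0541 (−); new bracket [-1.6875, -1.671875]

[-1.6875, -1.671875]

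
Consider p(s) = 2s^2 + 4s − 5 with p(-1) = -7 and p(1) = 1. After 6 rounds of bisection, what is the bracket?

[0.84375, 0.875]

m = 0, p(m) = -5 (−); new bracket [0, 1]
m = 0.5, p(m) = -2.5 (−); new bracket [0.5, 1]
m = 0.75, p(m) = -0.875 (−); new bracket [0.75, 1]
m = 0.875, p(m) = 0.0312 (+); new bracket [0.75, 0.875]
m = 0.8125, p(m) = -0.4297 (−); new bracket [0.8125, 0.875]
m = 0.84375, p(m) = -0.2012 (−); new bracket [0.84375, 0.875]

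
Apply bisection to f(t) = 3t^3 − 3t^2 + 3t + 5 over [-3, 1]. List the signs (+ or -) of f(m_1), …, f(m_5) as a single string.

-++-+

midpoint -1: f = -4 < 0 → [-1, 1]
midpoint 0: f = 5 > 0 → [-1, 0]
midpoint -0.5: f = 2.375 > 0 → [-1, -0.5]
midpoint -0.75: f = -0.2031 < 0 → [-0.75, -0.5]
midpoint -0.625: f = 1.2207 > 0 → [-0.75, -0.625]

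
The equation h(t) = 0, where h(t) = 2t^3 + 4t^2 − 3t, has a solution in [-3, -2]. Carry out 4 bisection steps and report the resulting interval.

[-2.625, -2.5625]

m = -2.5, h(m) = 1.25 (+); new bracket [-3, -2.5]
m = -2.75, h(m) = -3.09375 (−); new bracket [-2.75, -2.5]
m = -2.625, h(m) = -0.738281 (−); new bracket [-2.625, -2.5]
m = -2.5625, h(m) = 0.3003 (+); new bracket [-2.625, -2.5625]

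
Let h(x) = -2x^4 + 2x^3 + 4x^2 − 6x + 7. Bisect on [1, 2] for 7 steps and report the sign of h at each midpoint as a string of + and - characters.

++--+-+

m = 1.5, h(m) = 3.625 (+); new bracket [1.5, 2]
m = 1.75, h(m) = 0.710938 (+); new bracket [1.75, 2]
m = 1.875, h(m) = -1.723145 (−); new bracket [1.75, 1.875]
m = 1.8125, h(m) = -0.4102 (−); new bracket [1.75, 1.8125]
m = 1.78125, h(m) = 0.1732 (+); new bracket [1.78125, 1.8125]
m = 1.796875, h(m) = -0.1126 (−); new bracket [1.78125, 1.796875]
m = 1.7890625, h(m) = 0.0317 (+); new bracket [1.7890625, 1.796875]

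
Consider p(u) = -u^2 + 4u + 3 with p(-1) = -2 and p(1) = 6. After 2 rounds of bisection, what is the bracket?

[-1, -0.5]

m = 0, p(m) = 3 (+); new bracket [-1, 0]
m = -0.5, p(m) = 0.75 (+); new bracket [-1, -0.5]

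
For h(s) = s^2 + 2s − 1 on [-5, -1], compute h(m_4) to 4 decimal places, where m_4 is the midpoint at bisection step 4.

h(-3) = 2 > 0, so the root lies in [-3, -1]
h(-2) = -1 < 0, so the root lies in [-3, -2]
h(-2.5) = 0.25 > 0, so the root lies in [-2.5, -2]
h(-2.25) = -0.4375 < 0, so the root lies in [-2.5, -2.25]

-0.4375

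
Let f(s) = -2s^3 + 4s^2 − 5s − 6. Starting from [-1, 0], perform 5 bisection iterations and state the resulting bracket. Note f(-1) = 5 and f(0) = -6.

[-0.71875, -0.6875]

f(-0.5) = -2.25 < 0, so the root lies in [-1, -0.5]
f(-0.75) = 0.84375 > 0, so the root lies in [-0.75, -0.5]
f(-0.625) = -0.824219 < 0, so the root lies in [-0.75, -0.625]
f(-0.6875) = -0.022 < 0, so the root lies in [-0.75, -0.6875]
f(-0.71875) = 0.4028 > 0, so the root lies in [-0.71875, -0.6875]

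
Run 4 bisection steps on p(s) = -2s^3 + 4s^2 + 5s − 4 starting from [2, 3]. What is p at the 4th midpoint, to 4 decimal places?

m = 2.5, p(m) = 2.25 (+); new bracket [2.5, 3]
m = 2.75, p(m) = -1.59375 (−); new bracket [2.5, 2.75]
m = 2.625, p(m) = 0.511719 (+); new bracket [2.625, 2.75]
m = 2.6875, p(m) = -0.4937 (−); new bracket [2.625, 2.6875]

-0.4937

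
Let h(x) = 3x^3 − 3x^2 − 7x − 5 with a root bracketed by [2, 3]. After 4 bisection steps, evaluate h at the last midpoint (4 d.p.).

m = 2.5, h(m) = 5.625 (+); new bracket [2, 2.5]
m = 2.25, h(m) = -1.765625 (−); new bracket [2.25, 2.5]
m = 2.375, h(m) = 1.642578 (+); new bracket [2.25, 2.375]
m = 2.3125, h(m) = -0.1311 (−); new bracket [2.3125, 2.375]

-0.1311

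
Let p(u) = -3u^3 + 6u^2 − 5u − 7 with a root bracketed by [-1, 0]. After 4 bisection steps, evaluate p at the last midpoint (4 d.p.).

u = -0.5 gives p = -2.625, negative; keep [-1, -0.5]
u = -0.75 gives p = 1.390625, positive; keep [-0.75, -0.5]
u = -0.625 gives p = -0.798828, negative; keep [-0.75, -0.625]
u = -0.6875 gives p = 0.2483, positive; keep [-0.6875, -0.625]

0.2483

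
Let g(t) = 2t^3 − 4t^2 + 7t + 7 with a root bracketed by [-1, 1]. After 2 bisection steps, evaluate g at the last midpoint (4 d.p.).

2.2500

g(0) = 7 > 0, so the root lies in [-1, 0]
g(-0.5) = 2.25 > 0, so the root lies in [-1, -0.5]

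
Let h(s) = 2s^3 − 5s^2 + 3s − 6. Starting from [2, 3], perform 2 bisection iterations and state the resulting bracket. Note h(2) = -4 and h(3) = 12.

[2.25, 2.5]

m = 2.5, h(m) = 1.5 (+); new bracket [2, 2.5]
m = 2.25, h(m) = -1.78125 (−); new bracket [2.25, 2.5]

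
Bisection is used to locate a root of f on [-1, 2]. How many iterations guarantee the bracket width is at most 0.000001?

Width after n steps is 3/2^n. Need 2^n ≥ 3/0.000001 = 3000000.
2^21 = 2097152 < 3000000 ≤ 2^22 = 4194304, so n = 22.

22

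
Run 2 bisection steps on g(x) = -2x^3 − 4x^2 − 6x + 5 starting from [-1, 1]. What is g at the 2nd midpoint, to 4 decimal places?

0.7500

x = 0 gives g = 5, positive; keep [0, 1]
x = 0.5 gives g = 0.75, positive; keep [0.5, 1]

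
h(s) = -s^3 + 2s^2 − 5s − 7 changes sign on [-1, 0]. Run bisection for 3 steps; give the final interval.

s = -0.5 gives h = -3.875, negative; keep [-1, -0.5]
s = -0.75 gives h = -1.703125, negative; keep [-1, -0.75]
s = -0.875 gives h = -0.423828, negative; keep [-1, -0.875]

[-1, -0.875]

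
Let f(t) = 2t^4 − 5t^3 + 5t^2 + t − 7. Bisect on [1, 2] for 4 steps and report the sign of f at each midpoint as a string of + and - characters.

-++-

midpoint 1.5: f = -1 < 0 → [1.5, 2]
midpoint 1.75: f = 2.023438 > 0 → [1.5, 1.75]
midpoint 1.625: f = 0.318848 > 0 → [1.5, 1.625]
midpoint 1.5625: f = -0.383 < 0 → [1.5625, 1.625]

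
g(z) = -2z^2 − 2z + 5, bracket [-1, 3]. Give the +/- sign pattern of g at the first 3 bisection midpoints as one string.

midpoint 1: g = 1 > 0 → [1, 3]
midpoint 2: g = -7 < 0 → [1, 2]
midpoint 1.5: g = -2.5 < 0 → [1, 1.5]

+--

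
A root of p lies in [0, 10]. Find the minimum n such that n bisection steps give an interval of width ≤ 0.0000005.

25

Width after n steps is 10/2^n. Need 2^n ≥ 10/0.0000005 = 20000000.
2^24 = 16777216 < 20000000 ≤ 2^25 = 33554432, so n = 25.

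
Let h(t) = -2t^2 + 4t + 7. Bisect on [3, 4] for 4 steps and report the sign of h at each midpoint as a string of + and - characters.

---+

midpoint 3.5: h = -3.5 < 0 → [3, 3.5]
midpoint 3.25: h = -1.125 < 0 → [3, 3.25]
midpoint 3.125: h = -0.03125 < 0 → [3, 3.125]
midpoint 3.0625: h = 0.4922 > 0 → [3.0625, 3.125]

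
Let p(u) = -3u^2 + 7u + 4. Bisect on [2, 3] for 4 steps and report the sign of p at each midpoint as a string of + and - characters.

u = 2.5 gives p = 2.75, positive; keep [2.5, 3]
u = 2.75 gives p = 0.5625, positive; keep [2.75, 3]
u = 2.875 gives p = -0.671875, negative; keep [2.75, 2.875]
u = 2.8125 gives p = -0.043, negative; keep [2.75, 2.8125]

++--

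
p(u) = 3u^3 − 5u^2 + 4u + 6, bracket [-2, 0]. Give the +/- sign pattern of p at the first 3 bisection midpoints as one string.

-+-

p(-1) = -6 < 0, so the root lies in [-1, 0]
p(-0.5) = 2.375 > 0, so the root lies in [-1, -0.5]
p(-0.75) = -1.078125 < 0, so the root lies in [-0.75, -0.5]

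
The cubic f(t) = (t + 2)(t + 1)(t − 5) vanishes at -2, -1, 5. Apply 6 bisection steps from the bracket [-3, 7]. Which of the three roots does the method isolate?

midpoint 2: f = -36 < 0 → [2, 7]
midpoint 4.5: f = -17.875 < 0 → [4.5, 7]
midpoint 5.75: f = 39.234375 > 0 → [4.5, 5.75]
midpoint 5.125: f = 5.4551 > 0 → [4.5, 5.125]
midpoint 4.8125: f = -7.4246 < 0 → [4.8125, 5.125]
midpoint 4.96875: f = -1.2998 < 0 → [4.96875, 5.125]

5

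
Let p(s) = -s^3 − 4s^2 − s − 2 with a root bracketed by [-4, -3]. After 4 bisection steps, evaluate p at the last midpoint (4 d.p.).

m = -3.5, p(m) = -4.625 (−); new bracket [-4, -3.5]
m = -3.75, p(m) = -1.765625 (−); new bracket [-4, -3.75]
m = -3.875, p(m) = -0.001953 (−); new bracket [-4, -3.875]
m = -3.9375, p(m) = 0.9685 (+); new bracket [-3.9375, -3.875]

0.9685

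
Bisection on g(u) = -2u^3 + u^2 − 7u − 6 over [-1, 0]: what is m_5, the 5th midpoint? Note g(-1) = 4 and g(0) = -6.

-0.71875

m = -0.5, g(m) = -2 (−); new bracket [-1, -0.5]
m = -0.75, g(m) = 0.65625 (+); new bracket [-0.75, -0.5]
m = -0.625, g(m) = -0.746094 (−); new bracket [-0.75, -0.625]
m = -0.6875, g(m) = -0.0649 (−); new bracket [-0.75, -0.6875]
m = -0.71875, g(m) = 0.2905 (+); new bracket [-0.71875, -0.6875]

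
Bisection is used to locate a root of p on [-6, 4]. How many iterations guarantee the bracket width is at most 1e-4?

17

Width after n steps is 10/2^n. Need 2^n ≥ 10/1e-4 = 100000.
2^16 = 65536 < 100000 ≤ 2^17 = 131072, so n = 17.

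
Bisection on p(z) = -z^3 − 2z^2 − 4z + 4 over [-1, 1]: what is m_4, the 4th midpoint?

z = 0 gives p = 4, positive; keep [0, 1]
z = 0.5 gives p = 1.375, positive; keep [0.5, 1]
z = 0.75 gives p = -0.546875, negative; keep [0.5, 0.75]
z = 0.625 gives p = 0.4746, positive; keep [0.625, 0.75]

0.625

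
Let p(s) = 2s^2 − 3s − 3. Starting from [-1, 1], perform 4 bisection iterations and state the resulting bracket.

[-0.75, -0.625]

s = 0 gives p = -3, negative; keep [-1, 0]
s = -0.5 gives p = -1, negative; keep [-1, -0.5]
s = -0.75 gives p = 0.375, positive; keep [-0.75, -0.5]
s = -0.625 gives p = -0.3438, negative; keep [-0.75, -0.625]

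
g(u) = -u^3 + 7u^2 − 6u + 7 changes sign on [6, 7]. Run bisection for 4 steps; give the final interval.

g(6.5) = -10.875 < 0, so the root lies in [6, 6.5]
g(6.25) = -1.203125 < 0, so the root lies in [6, 6.25]
g(6.125) = 3.076172 > 0, so the root lies in [6.125, 6.25]
g(6.1875) = 0.9817 > 0, so the root lies in [6.1875, 6.25]

[6.1875, 6.25]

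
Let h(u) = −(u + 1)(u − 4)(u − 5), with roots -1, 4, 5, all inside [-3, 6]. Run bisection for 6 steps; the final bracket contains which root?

-1

m = 1.5, h(m) = -21.875 (−); new bracket [-3, 1.5]
m = -0.75, h(m) = -6.828125 (−); new bracket [-3, -0.75]
m = -1.875, h(m) = 35.341797 (+); new bracket [-1.875, -0.75]
m = -1.3125, h(m) = 10.4797 (+); new bracket [-1.3125, -0.75]
m = -1.03125, h(m) = 0.9483 (+); new bracket [-1.03125, -0.75]
m = -0.890625, h(m) = -3.151 (−); new bracket [-1.03125, -0.890625]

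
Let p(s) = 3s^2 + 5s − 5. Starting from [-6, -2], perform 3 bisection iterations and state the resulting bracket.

[-2.5, -2]

s = -4 gives p = 23, positive; keep [-4, -2]
s = -3 gives p = 7, positive; keep [-3, -2]
s = -2.5 gives p = 1.25, positive; keep [-2.5, -2]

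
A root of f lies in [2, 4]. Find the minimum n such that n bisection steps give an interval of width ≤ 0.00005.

16

Width after n steps is 2/2^n. Need 2^n ≥ 2/0.00005 = 40000.
2^15 = 32768 < 40000 ≤ 2^16 = 65536, so n = 16.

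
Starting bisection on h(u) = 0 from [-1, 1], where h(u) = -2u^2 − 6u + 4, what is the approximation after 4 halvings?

0.625

m = 0, h(m) = 4 (+); new bracket [0, 1]
m = 0.5, h(m) = 0.5 (+); new bracket [0.5, 1]
m = 0.75, h(m) = -1.625 (−); new bracket [0.5, 0.75]
m = 0.625, h(m) = -0.5312 (−); new bracket [0.5, 0.625]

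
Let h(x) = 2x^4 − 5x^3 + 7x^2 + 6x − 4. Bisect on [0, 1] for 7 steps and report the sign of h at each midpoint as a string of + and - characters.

+----++

m = 0.5, h(m) = 0.25 (+); new bracket [0, 0.5]
m = 0.25, h(m) = -2.132812 (−); new bracket [0.25, 0.5]
m = 0.375, h(m) = -0.989746 (−); new bracket [0.375, 0.5]
m = 0.4375, h(m) = -0.3806 (−); new bracket [0.4375, 0.5]
m = 0.46875, h(m) = -0.0678 (−); new bracket [0.46875, 0.5]
m = 0.484375, h(m) = 0.0905 (+); new bracket [0.46875, 0.484375]
m = 0.4765625, h(m) = 0.0112 (+); new bracket [0.46875, 0.4765625]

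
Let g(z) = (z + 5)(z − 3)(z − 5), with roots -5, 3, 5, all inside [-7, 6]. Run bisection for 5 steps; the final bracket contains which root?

-5

midpoint -0.5: g = 86.625 > 0 → [-7, -0.5]
midpoint -3.75: g = 73.828125 > 0 → [-7, -3.75]
midpoint -5.375: g = -32.583984 < 0 → [-5.375, -3.75]
midpoint -4.5625: g = 31.6384 > 0 → [-5.375, -4.5625]
midpoint -4.96875: g = 2.4825 > 0 → [-5.375, -4.96875]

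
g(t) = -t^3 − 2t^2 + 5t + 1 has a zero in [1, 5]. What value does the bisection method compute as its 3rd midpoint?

1.5

t = 3 gives g = -29, negative; keep [1, 3]
t = 2 gives g = -5, negative; keep [1, 2]
t = 1.5 gives g = 0.625, positive; keep [1.5, 2]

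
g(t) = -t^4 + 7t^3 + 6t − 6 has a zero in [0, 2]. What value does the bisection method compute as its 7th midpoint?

0.671875

m = 1, g(m) = 6 (+); new bracket [0, 1]
m = 0.5, g(m) = -2.1875 (−); new bracket [0.5, 1]
m = 0.75, g(m) = 1.136719 (+); new bracket [0.5, 0.75]
m = 0.625, g(m) = -0.6936 (−); new bracket [0.625, 0.75]
m = 0.6875, g(m) = 0.1763 (+); new bracket [0.625, 0.6875]
m = 0.65625, g(m) = -0.2696 (−); new bracket [0.65625, 0.6875]
m = 0.671875, g(m) = -0.0495 (−); new bracket [0.671875, 0.6875]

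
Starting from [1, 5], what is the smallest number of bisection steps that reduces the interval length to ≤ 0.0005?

13

Width after n steps is 4/2^n. Need 2^n ≥ 4/0.0005 = 8000.
2^12 = 4096 < 8000 ≤ 2^13 = 8192, so n = 13.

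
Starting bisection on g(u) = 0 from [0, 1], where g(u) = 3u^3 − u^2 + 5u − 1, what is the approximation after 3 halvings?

0.125

m = 0.5, g(m) = 1.625 (+); new bracket [0, 0.5]
m = 0.25, g(m) = 0.234375 (+); new bracket [0, 0.25]
m = 0.125, g(m) = -0.384766 (−); new bracket [0.125, 0.25]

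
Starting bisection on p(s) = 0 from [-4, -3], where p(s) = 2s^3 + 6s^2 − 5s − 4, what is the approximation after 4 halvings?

-3.5625

p(-3.5) = 1.25 > 0, so the root lies in [-4, -3.5]
p(-3.75) = -6.34375 < 0, so the root lies in [-3.75, -3.5]
p(-3.625) = -2.300781 < 0, so the root lies in [-3.625, -3.5]
p(-3.5625) = -0.4653 < 0, so the root lies in [-3.5625, -3.5]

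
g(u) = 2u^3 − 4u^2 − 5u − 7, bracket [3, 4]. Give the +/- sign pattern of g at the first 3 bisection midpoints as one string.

++-

g(3.5) = 12.25 > 0, so the root lies in [3, 3.5]
g(3.25) = 3.15625 > 0, so the root lies in [3, 3.25]
g(3.125) = -0.652344 < 0, so the root lies in [3.125, 3.25]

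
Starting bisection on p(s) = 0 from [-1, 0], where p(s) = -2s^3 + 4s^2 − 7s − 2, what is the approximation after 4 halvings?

-0.1875

midpoint -0.5: p = 2.75 > 0 → [-0.5, 0]
midpoint -0.25: p = 0.03125 > 0 → [-0.25, 0]
midpoint -0.125: p = -1.058594 < 0 → [-0.25, -0.125]
midpoint -0.1875: p = -0.5337 < 0 → [-0.25, -0.1875]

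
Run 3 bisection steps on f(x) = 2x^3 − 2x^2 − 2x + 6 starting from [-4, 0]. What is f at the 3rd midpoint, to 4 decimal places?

-2.2500

m = -2, f(m) = -14 (−); new bracket [-2, 0]
m = -1, f(m) = 4 (+); new bracket [-2, -1]
m = -1.5, f(m) = -2.25 (−); new bracket [-1.5, -1]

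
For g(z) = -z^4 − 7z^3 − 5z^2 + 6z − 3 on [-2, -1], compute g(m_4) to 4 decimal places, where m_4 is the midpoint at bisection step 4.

0.5874

m = -1.5, g(m) = -4.6875 (−); new bracket [-2, -1.5]
m = -1.75, g(m) = -0.675781 (−); new bracket [-2, -1.75]
m = -1.875, g(m) = 1.954834 (+); new bracket [-1.875, -1.75]
m = -1.8125, g(m) = 0.5874 (+); new bracket [-1.8125, -1.75]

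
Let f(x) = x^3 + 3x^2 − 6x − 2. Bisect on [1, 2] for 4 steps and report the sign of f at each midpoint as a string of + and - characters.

-++-

f(1.5) = -0.875 < 0, so the root lies in [1.5, 2]
f(1.75) = 2.046875 > 0, so the root lies in [1.5, 1.75]
f(1.625) = 0.462891 > 0, so the root lies in [1.5, 1.625]
f(1.5625) = -0.2361 < 0, so the root lies in [1.5625, 1.625]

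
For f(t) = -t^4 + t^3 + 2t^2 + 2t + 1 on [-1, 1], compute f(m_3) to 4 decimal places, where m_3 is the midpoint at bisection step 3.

m = 0, f(m) = 1 (+); new bracket [-1, 0]
m = -0.5, f(m) = 0.3125 (+); new bracket [-1, -0.5]
m = -0.75, f(m) = -0.113281 (−); new bracket [-0.75, -0.5]

-0.1133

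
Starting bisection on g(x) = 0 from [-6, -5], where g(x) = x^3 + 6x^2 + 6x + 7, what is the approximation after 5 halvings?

-5.09375

g(-5.5) = -10.875 < 0, so the root lies in [-5.5, -5]
g(-5.25) = -3.828125 < 0, so the root lies in [-5.25, -5]
g(-5.125) = -0.767578 < 0, so the root lies in [-5.125, -5]
g(-5.0625) = 0.6521 > 0, so the root lies in [-5.125, -5.0625]
g(-5.09375) = -0.0487 < 0, so the root lies in [-5.09375, -5.0625]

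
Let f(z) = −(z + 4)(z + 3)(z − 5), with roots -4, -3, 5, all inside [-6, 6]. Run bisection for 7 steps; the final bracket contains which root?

midpoint 0: f = 60 > 0 → [0, 6]
midpoint 3: f = 84 > 0 → [3, 6]
midpoint 4.5: f = 31.875 > 0 → [4.5, 6]
midpoint 5.25: f = -19.0781 < 0 → [4.5, 5.25]
midpoint 4.875: f = 8.7363 > 0 → [4.875, 5.25]
midpoint 5.0625: f = -4.5667 < 0 → [4.875, 5.0625]
midpoint 4.96875: f = 2.2334 > 0 → [4.96875, 5.0625]

5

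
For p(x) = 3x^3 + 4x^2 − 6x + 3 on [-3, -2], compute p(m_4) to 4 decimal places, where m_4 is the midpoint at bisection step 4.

m = -2.5, p(m) = -3.875 (−); new bracket [-2.5, -2]
m = -2.25, p(m) = 2.578125 (+); new bracket [-2.5, -2.25]
m = -2.375, p(m) = -0.376953 (−); new bracket [-2.375, -2.25]
m = -2.3125, p(m) = 1.1663 (+); new bracket [-2.375, -2.3125]

1.1663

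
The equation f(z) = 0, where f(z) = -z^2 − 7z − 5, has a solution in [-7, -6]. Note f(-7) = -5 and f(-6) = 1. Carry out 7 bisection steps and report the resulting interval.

[-6.1953125, -6.1875]

midpoint -6.5: f = -1.75 < 0 → [-6.5, -6]
midpoint -6.25: f = -0.3125 < 0 → [-6.25, -6]
midpoint -6.125: f = 0.359375 > 0 → [-6.25, -6.125]
midpoint -6.1875: f = 0.0273 > 0 → [-6.25, -6.1875]
midpoint -6.21875: f = -0.1416 < 0 → [-6.21875, -6.1875]
midpoint -6.203125: f = -0.0569 < 0 → [-6.203125, -6.1875]
midpoint -6.1953125: f = -0.0147 < 0 → [-6.1953125, -6.1875]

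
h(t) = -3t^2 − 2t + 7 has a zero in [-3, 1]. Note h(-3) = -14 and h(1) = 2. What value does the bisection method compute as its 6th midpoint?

-1.9375

t = -1 gives h = 6, positive; keep [-3, -1]
t = -2 gives h = -1, negative; keep [-2, -1]
t = -1.5 gives h = 3.25, positive; keep [-2, -1.5]
t = -1.75 gives h = 1.3125, positive; keep [-2, -1.75]
t = -1.875 gives h = 0.2031, positive; keep [-2, -1.875]
t = -1.9375 gives h = -0.3867, negative; keep [-1.9375, -1.875]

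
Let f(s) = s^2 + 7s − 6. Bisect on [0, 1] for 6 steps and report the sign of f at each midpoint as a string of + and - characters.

--+++-

m = 0.5, f(m) = -2.25 (−); new bracket [0.5, 1]
m = 0.75, f(m) = -0.1875 (−); new bracket [0.75, 1]
m = 0.875, f(m) = 0.890625 (+); new bracket [0.75, 0.875]
m = 0.8125, f(m) = 0.3477 (+); new bracket [0.75, 0.8125]
m = 0.78125, f(m) = 0.0791 (+); new bracket [0.75, 0.78125]
m = 0.765625, f(m) = -0.0544 (−); new bracket [0.765625, 0.78125]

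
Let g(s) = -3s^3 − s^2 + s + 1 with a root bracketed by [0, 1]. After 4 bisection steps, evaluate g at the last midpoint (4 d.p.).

g(0.5) = 0.875 > 0, so the root lies in [0.5, 1]
g(0.75) = -0.078125 < 0, so the root lies in [0.5, 0.75]
g(0.625) = 0.501953 > 0, so the root lies in [0.625, 0.75]
g(0.6875) = 0.24 > 0, so the root lies in [0.6875, 0.75]

0.2400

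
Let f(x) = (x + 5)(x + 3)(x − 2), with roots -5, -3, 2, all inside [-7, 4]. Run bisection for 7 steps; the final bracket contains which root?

2

midpoint -1.5: f = -18.375 < 0 → [-1.5, 4]
midpoint 1.25: f = -19.921875 < 0 → [1.25, 4]
midpoint 2.625: f = 26.806641 > 0 → [1.25, 2.625]
midpoint 1.9375: f = -2.1409 < 0 → [1.9375, 2.625]
midpoint 2.28125: f = 10.8152 > 0 → [1.9375, 2.28125]
midpoint 2.109375: f = 3.973 > 0 → [1.9375, 2.109375]
midpoint 2.0234375: f = 0.8269 > 0 → [1.9375, 2.0234375]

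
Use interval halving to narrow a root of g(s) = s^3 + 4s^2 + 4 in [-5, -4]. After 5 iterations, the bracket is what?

[-4.25, -4.21875]

midpoint -4.5: g = -6.125 < 0 → [-4.5, -4]
midpoint -4.25: g = -0.515625 < 0 → [-4.25, -4]
midpoint -4.125: g = 1.873047 > 0 → [-4.25, -4.125]
midpoint -4.1875: g = 0.7122 > 0 → [-4.25, -4.1875]
midpoint -4.21875: g = 0.1067 > 0 → [-4.25, -4.21875]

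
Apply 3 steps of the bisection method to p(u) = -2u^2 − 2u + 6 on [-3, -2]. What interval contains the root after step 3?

p(-2.5) = -1.5 < 0, so the root lies in [-2.5, -2]
p(-2.25) = 0.375 > 0, so the root lies in [-2.5, -2.25]
p(-2.375) = -0.53125 < 0, so the root lies in [-2.375, -2.25]

[-2.375, -2.25]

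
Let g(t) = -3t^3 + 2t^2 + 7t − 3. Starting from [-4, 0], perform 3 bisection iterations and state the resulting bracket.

m = -2, g(m) = 15 (+); new bracket [-2, 0]
m = -1, g(m) = -5 (−); new bracket [-2, -1]
m = -1.5, g(m) = 1.125 (+); new bracket [-1.5, -1]

[-1.5, -1]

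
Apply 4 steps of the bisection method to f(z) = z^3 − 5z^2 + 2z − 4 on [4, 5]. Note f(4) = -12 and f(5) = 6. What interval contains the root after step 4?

[4.75, 4.8125]

z = 4.5 gives f = -5.125, negative; keep [4.5, 5]
z = 4.75 gives f = -0.140625, negative; keep [4.75, 5]
z = 4.875 gives f = 2.779297, positive; keep [4.75, 4.875]
z = 4.8125 gives f = 1.2825, positive; keep [4.75, 4.8125]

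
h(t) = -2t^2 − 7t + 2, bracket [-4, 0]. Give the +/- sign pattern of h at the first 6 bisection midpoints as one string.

++++--

t = -2 gives h = 8, positive; keep [-4, -2]
t = -3 gives h = 5, positive; keep [-4, -3]
t = -3.5 gives h = 2, positive; keep [-4, -3.5]
t = -3.75 gives h = 0.125, positive; keep [-4, -3.75]
t = -3.875 gives h = -0.9062, negative; keep [-3.875, -3.75]
t = -3.8125 gives h = -0.3828, negative; keep [-3.8125, -3.75]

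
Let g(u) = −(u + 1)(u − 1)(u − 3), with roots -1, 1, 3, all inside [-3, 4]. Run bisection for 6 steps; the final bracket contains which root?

-1

m = 0.5, g(m) = -1.875 (−); new bracket [-3, 0.5]
m = -1.25, g(m) = 2.390625 (+); new bracket [-1.25, 0.5]
m = -0.375, g(m) = -2.900391 (−); new bracket [-1.25, -0.375]
m = -0.8125, g(m) = -1.2957 (−); new bracket [-1.25, -0.8125]
m = -1.03125, g(m) = 0.2559 (+); new bracket [-1.03125, -0.8125]
m = -0.921875, g(m) = -0.5889 (−); new bracket [-1.03125, -0.921875]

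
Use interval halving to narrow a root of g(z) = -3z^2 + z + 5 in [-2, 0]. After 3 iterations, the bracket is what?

[-1.25, -1]

g(-1) = 1 > 0, so the root lies in [-2, -1]
g(-1.5) = -3.25 < 0, so the root lies in [-1.5, -1]
g(-1.25) = -0.9375 < 0, so the root lies in [-1.25, -1]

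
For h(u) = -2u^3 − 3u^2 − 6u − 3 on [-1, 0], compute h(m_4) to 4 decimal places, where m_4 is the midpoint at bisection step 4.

-0.2183

u = -0.5 gives h = -0.5, negative; keep [-1, -0.5]
u = -0.75 gives h = 0.65625, positive; keep [-0.75, -0.5]
u = -0.625 gives h = 0.066406, positive; keep [-0.625, -0.5]
u = -0.5625 gives h = -0.2183, negative; keep [-0.625, -0.5625]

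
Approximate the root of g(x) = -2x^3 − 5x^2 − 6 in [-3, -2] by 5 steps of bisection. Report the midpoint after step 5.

-2.84375

midpoint -2.5: g = -6 < 0 → [-3, -2.5]
midpoint -2.75: g = -2.21875 < 0 → [-3, -2.75]
midpoint -2.875: g = 0.199219 > 0 → [-2.875, -2.75]
midpoint -2.8125: g = -1.0562 < 0 → [-2.875, -2.8125]
midpoint -2.84375: g = -0.4402 < 0 → [-2.875, -2.84375]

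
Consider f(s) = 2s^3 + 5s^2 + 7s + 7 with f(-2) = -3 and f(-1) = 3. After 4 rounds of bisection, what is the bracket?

midpoint -1.5: f = 1 > 0 → [-2, -1.5]
midpoint -1.75: f = -0.65625 < 0 → [-1.75, -1.5]
midpoint -1.625: f = 0.246094 > 0 → [-1.75, -1.625]
midpoint -1.6875: f = -0.1851 < 0 → [-1.6875, -1.625]

[-1.6875, -1.625]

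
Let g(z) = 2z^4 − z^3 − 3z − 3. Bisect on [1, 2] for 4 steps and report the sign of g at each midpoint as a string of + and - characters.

m = 1.5, g(m) = -0.75 (−); new bracket [1.5, 2]
m = 1.75, g(m) = 5.148438 (+); new bracket [1.5, 1.75]
m = 1.625, g(m) = 1.779785 (+); new bracket [1.5, 1.625]
m = 1.5625, g(m) = 0.4187 (+); new bracket [1.5, 1.5625]

-+++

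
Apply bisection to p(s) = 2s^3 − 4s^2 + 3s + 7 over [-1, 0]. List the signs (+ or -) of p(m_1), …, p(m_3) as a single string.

++-

midpoint -0.5: p = 4.25 > 0 → [-1, -0.5]
midpoint -0.75: p = 1.65625 > 0 → [-1, -0.75]
midpoint -0.875: p = -0.027344 < 0 → [-0.875, -0.75]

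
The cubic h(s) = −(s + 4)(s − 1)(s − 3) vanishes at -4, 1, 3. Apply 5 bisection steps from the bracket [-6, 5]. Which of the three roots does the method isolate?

h(-0.5) = -18.375 < 0, so the root lies in [-6, -0.5]
h(-3.25) = -19.921875 < 0, so the root lies in [-6, -3.25]
h(-4.625) = 26.806641 > 0, so the root lies in [-4.625, -3.25]
h(-3.9375) = -2.1409 < 0, so the root lies in [-4.625, -3.9375]
h(-4.28125) = 10.8152 > 0, so the root lies in [-4.28125, -3.9375]

-4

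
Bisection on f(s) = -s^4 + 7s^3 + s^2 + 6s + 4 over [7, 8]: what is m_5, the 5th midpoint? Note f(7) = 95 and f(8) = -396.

s = 7.5 gives f = -105.6875, negative; keep [7, 7.5]
s = 7.25 gives f = 4.792969, positive; keep [7.25, 7.5]
s = 7.375 gives f = -47.783447, negative; keep [7.25, 7.375]
s = 7.3125 gives f = -20.8457, negative; keep [7.25, 7.3125]
s = 7.28125 gives f = -7.866, negative; keep [7.25, 7.28125]

7.28125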